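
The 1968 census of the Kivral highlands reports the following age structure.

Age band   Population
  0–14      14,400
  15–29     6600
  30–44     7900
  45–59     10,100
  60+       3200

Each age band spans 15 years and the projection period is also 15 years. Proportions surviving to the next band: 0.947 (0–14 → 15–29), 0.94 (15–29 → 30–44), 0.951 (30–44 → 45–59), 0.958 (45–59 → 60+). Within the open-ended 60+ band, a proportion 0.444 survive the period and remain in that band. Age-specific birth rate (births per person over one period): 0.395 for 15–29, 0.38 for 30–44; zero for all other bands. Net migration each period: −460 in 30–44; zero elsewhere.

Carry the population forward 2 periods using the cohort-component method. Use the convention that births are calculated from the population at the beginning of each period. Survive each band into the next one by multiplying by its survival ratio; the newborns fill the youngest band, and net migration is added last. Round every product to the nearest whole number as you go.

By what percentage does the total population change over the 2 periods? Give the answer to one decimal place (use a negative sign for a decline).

1.5

Numbering the bands 1..5 from youngest to oldest:
After projecting period 1:
Births: 6600 × 0.395 = 2607  |  7900 × 0.38 = 3002 ⇒ total 5609
Band 2: 14400 × 0.947 = 13637
Band 3: 6600 × 0.94 = 6204
Band 4: 7900 × 0.951 = 7513
Band 5: 10100 × 0.958 + 3200 × 0.444 = 9676 + 1421 = 11097
Net migration: Band 3 − 460 → 5744
→ [5609, 13637, 5744, 7513, 11097]
After projecting period 2:
Births: 13637 × 0.395 = 5387  |  5744 × 0.38 = 2183 ⇒ total 7570
Band 2: 5609 × 0.947 = 5312
Band 3: 13637 × 0.94 = 12819
Band 4: 5744 × 0.951 = 5463
Band 5: 7513 × 0.958 + 11097 × 0.444 = 7197 + 4927 = 12124
Net migration: Band 3 − 460 → 12359
→ [7570, 5312, 12359, 5463, 12124]
Total: 42200 → 42828; change = 628; percentage change = 1.5%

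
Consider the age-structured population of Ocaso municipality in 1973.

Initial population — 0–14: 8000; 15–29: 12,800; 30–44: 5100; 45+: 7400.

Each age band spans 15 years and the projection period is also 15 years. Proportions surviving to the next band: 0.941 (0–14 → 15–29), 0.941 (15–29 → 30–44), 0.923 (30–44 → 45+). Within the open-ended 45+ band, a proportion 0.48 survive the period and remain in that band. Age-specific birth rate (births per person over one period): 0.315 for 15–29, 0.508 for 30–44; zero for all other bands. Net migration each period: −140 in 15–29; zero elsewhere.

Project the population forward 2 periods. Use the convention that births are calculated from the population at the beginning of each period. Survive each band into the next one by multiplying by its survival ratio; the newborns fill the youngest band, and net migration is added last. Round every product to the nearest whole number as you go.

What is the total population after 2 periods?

(Bands numbered youngest = 1 to oldest = 4.)
— Period 1 —
Births: 12800 × 0.315 = 4032, 5100 × 0.508 = 2591 → 6623
Band 2: 8000 × 0.941 = 7528
Band 3: 12800 × 0.941 = 12045
Band 4: 5100 × 0.923 + 7400 × 0.48 = 4707 + 3552 = 8259
Net migration: Band 2 − 140 → 7388
End of period: [6623, 7388, 12045, 8259]
— Period 2 —
Births: 7388 × 0.315 = 2327, 12045 × 0.508 = 6119 → 8446
Band 2: 6623 × 0.941 = 6232
Band 3: 7388 × 0.941 = 6952
Band 4: 12045 × 0.923 + 8259 × 0.48 = 11118 + 3964 = 15082
Net migration: Band 2 − 140 → 6092
End of period: [8446, 6092, 6952, 15082]
Total after period 2: 8446 + 6092 + 6952 + 15082 = 36572

36572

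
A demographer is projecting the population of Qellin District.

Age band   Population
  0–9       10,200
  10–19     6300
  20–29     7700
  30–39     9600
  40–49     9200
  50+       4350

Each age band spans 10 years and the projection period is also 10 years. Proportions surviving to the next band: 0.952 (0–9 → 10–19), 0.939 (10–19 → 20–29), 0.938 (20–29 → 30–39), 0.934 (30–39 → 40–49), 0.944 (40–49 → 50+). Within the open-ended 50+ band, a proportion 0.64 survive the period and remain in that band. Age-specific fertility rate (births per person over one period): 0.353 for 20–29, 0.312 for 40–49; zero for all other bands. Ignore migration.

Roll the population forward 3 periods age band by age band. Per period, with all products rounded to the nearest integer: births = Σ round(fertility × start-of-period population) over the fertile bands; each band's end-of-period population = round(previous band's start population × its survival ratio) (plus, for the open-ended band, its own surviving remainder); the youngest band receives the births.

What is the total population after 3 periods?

Period 1.
Births: 7700 × 0.353 = 2718  |  9200 × 0.312 = 2870 → total 5588
10–19: 10200 × 0.952 = 9710
20–29: 6300 × 0.939 = 5916
30–39: 7700 × 0.938 = 7223
40–49: 9600 × 0.934 = 8966
50+: 9200 × 0.944 + 4350 × 0.64 = 8685 + 2784 = 11469
Population now: 0–9=5588, 10–19=9710, 20–29=5916, 30–39=7223, 40–49=8966, 50+=11469
Period 2.
Births: 5916 × 0.353 = 2088  |  8966 × 0.312 = 2797 → total 4885
10–19: 5588 × 0.952 = 5320
20–29: 9710 × 0.939 = 9118
30–39: 5916 × 0.938 = 5549
40–49: 7223 × 0.934 = 6746
50+: 8966 × 0.944 + 11469 × 0.64 = 8464 + 7340 = 15804
Population now: 0–9=4885, 10–19=5320, 20–29=9118, 30–39=5549, 40–49=6746, 50+=15804
Period 3.
Births: 9118 × 0.353 = 3219  |  6746 × 0.312 = 2105 → total 5324
10–19: 4885 × 0.952 = 4651
20–29: 5320 × 0.939 = 4995
30–39: 9118 × 0.938 = 8553
40–49: 5549 × 0.934 = 5183
50+: 6746 × 0.944 + 15804 × 0.64 = 6368 + 10115 = 16483
Population now: 0–9=5324, 10–19=4651, 20–29=4995, 30–39=8553, 40–49=5183, 50+=16483
Total after period 3: 5324 + 4651 + 4995 + 8553 + 5183 + 16483 = 45189

45189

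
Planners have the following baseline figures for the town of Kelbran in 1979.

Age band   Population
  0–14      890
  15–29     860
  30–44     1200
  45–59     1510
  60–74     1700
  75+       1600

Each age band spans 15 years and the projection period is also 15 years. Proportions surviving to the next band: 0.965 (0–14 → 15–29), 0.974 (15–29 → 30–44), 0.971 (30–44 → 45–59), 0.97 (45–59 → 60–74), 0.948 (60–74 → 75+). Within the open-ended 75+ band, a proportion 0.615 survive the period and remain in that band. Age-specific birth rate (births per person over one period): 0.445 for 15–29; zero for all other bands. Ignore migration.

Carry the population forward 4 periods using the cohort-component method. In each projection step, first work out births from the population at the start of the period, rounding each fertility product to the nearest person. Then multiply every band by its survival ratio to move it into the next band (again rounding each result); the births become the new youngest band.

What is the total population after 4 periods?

After projecting period 1:
Births: 860 * 0.445 = 383
15–29: 890 * 0.965 = 859
30–44: 860 * 0.974 = 838
45–59: 1200 * 0.971 = 1165
60–74: 1510 * 0.97 = 1465
75+: 1700 * 0.948 + 1600 * 0.615 = 1612 + 984 = 2596
Giving 383 / 859 / 838 / 1165 / 1465 / 2596.
After projecting period 2:
Births: 859 * 0.445 = 382
15–29: 383 * 0.965 = 370
30–44: 859 * 0.974 = 837
45–59: 838 * 0.971 = 814
60–74: 1165 * 0.97 = 1130
75+: 1465 * 0.948 + 2596 * 0.615 = 1389 + 1597 = 2986
Giving 382 / 370 / 837 / 814 / 1130 / 2986.
After projecting period 3:
Births: 370 * 0.445 = 165
15–29: 382 * 0.965 = 369
30–44: 370 * 0.974 = 360
45–59: 837 * 0.971 = 813
60–74: 814 * 0.97 = 790
75+: 1130 * 0.948 + 2986 * 0.615 = 1071 + 1836 = 2907
Giving 165 / 369 / 360 / 813 / 790 / 2907.
After projecting period 4:
Births: 369 * 0.445 = 164
15–29: 165 * 0.965 = 159
30–44: 369 * 0.974 = 359
45–59: 360 * 0.971 = 350
60–74: 813 * 0.97 = 789
75+: 790 * 0.948 + 2907 * 0.615 = 749 + 1788 = 2537
Giving 164 / 159 / 359 / 350 / 789 / 2537.
Total after period 4: 164 + 159 + 359 + 350 + 789 + 2537 = 4358

4358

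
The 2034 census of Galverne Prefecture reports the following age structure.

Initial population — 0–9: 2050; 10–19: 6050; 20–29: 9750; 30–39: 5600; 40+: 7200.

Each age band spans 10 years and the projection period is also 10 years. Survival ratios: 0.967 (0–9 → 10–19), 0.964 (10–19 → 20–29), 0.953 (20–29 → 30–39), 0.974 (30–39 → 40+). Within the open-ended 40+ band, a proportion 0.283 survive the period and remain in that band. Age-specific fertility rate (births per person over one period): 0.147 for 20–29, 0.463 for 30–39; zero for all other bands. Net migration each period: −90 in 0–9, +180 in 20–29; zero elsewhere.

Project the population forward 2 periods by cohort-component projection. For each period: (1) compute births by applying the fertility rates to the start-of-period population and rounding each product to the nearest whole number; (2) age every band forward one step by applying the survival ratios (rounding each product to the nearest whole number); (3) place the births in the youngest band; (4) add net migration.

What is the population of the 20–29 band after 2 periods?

2091

Period 1.
Births: 9750 × 0.147 = 1433  |  5600 × 0.463 = 2593 ⇒ total 4026
10–19: 2050 × 0.967 = 1982
20–29: 6050 × 0.964 = 5832
30–39: 9750 × 0.953 = 9292
40+: 5600 × 0.974 + 7200 × 0.283 = 5454 + 2038 = 7492
Net migration: 0–9 − 90 → 3936; 20–29 + 180 → 6012
Population now: 0–9=3936, 10–19=1982, 20–29=6012, 30–39=9292, 40+=7492
Period 2.
Births: 6012 × 0.147 = 884  |  9292 × 0.463 = 4302 ⇒ total 5186
10–19: 3936 × 0.967 = 3806
20–29: 1982 × 0.964 = 1911
30–39: 6012 × 0.953 = 5729
40+: 9292 × 0.974 + 7492 × 0.283 = 9050 + 2120 = 11170
Net migration: 0–9 − 90 → 5096; 20–29 + 180 → 2091
Population now: 0–9=5096, 10–19=3806, 20–29=2091, 30–39=5729, 40+=11170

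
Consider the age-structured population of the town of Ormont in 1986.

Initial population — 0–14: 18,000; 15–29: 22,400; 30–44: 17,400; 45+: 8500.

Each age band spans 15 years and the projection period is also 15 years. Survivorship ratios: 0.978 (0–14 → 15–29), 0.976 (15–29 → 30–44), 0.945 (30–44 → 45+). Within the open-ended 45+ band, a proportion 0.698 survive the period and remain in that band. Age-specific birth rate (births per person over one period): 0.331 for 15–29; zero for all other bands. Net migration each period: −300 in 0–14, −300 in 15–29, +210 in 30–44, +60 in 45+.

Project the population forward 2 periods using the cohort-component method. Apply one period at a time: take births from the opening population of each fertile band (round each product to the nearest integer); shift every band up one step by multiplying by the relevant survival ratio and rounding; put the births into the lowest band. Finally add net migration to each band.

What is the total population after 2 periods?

65762

Period 1.
Births: 22400 × 0.331 = 7414
15–29: 18000 × 0.978 = 17604
30–44: 22400 × 0.976 = 21862
45+: 17400 × 0.945 + 8500 × 0.698 = 16443 + 5933 = 22376
Net migration: 0–14 − 300 → 7114; 15–29 − 300 → 17304; 30–44 + 210 → 22072; 45+ + 60 → 22436
Population now: 0–14=7114, 15–29=17304, 30–44=22072, 45+=22436
Period 2.
Births: 17304 × 0.331 = 5728
15–29: 7114 × 0.978 = 6957
30–44: 17304 × 0.976 = 16889
45+: 22072 × 0.945 + 22436 × 0.698 = 20858 + 15660 = 36518
Net migration: 0–14 − 300 → 5428; 15–29 − 300 → 6657; 30–44 + 210 → 17099; 45+ + 60 → 36578
Population now: 0–14=5428, 15–29=6657, 30–44=17099, 45+=36578
Total after period 2: 5428 + 6657 + 17099 + 36578 = 65762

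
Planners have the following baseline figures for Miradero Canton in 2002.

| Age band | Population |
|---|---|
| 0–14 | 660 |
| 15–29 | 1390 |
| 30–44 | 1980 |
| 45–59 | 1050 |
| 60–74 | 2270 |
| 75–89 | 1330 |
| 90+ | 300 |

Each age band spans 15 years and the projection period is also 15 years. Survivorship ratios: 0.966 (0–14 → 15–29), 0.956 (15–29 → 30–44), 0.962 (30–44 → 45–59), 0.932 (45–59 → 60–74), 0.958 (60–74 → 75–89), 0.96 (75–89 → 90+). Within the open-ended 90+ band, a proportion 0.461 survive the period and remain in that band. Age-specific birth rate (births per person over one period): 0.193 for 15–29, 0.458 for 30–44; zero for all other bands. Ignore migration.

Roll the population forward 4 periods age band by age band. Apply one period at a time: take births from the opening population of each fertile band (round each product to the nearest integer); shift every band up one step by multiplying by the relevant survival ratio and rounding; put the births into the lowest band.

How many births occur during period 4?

Call the bands 1 to 7, youngest first.
After projecting period 1:
Births: 1390 × 0.193 = 268, 1980 × 0.458 = 907 → total 1175
Band 2: 660 × 0.966 = 638
Band 3: 1390 × 0.956 = 1329
Band 4: 1980 × 0.962 = 1905
Band 5: 1050 × 0.932 = 979
Band 6: 2270 × 0.958 = 2175
Band 7: 1330 × 0.96 + 300 × 0.461 = 1277 + 138 = 1415
Population now: 0–14=1175, 15–29=638, 30–44=1329, 45–59=1905, 60–74=979, 75–89=2175, 90+=1415
After projecting period 2:
Births: 638 × 0.193 = 123, 1329 × 0.458 = 609 → total 732
Band 2: 1175 × 0.966 = 1135
Band 3: 638 × 0.956 = 610
Band 4: 1329 × 0.962 = 1278
Band 5: 1905 × 0.932 = 1775
Band 6: 979 × 0.958 = 938
Band 7: 2175 × 0.96 + 1415 × 0.461 = 2088 + 652 = 2740
Population now: 0–14=732, 15–29=1135, 30–44=610, 45–59=1278, 60–74=1775, 75–89=938, 90+=2740
After projecting period 3:
Births: 1135 × 0.193 = 219, 610 × 0.458 = 279 → total 498
Band 2: 732 × 0.966 = 707
Band 3: 1135 × 0.956 = 1085
Band 4: 610 × 0.962 = 587
Band 5: 1278 × 0.932 = 1191
Band 6: 1775 × 0.958 = 1700
Band 7: 938 × 0.96 + 2740 × 0.461 = 900 + 1263 = 2163
Population now: 0–14=498, 15–29=707, 30–44=1085, 45–59=587, 60–74=1191, 75–89=1700, 90+=2163
After projecting period 4:
Births: 707 × 0.193 = 136, 1085 × 0.458 = 497 → total 633
Band 2: 498 × 0.966 = 481
Band 3: 707 × 0.956 = 676
Band 4: 1085 × 0.962 = 1044
Band 5: 587 × 0.932 = 547
Band 6: 1191 × 0.958 = 1141
Band 7: 1700 × 0.96 + 2163 × 0.461 = 1632 + 997 = 2629
Population now: 0–14=633, 15–29=481, 30–44=676, 45–59=1044, 60–74=547, 75–89=1141, 90+=2629

633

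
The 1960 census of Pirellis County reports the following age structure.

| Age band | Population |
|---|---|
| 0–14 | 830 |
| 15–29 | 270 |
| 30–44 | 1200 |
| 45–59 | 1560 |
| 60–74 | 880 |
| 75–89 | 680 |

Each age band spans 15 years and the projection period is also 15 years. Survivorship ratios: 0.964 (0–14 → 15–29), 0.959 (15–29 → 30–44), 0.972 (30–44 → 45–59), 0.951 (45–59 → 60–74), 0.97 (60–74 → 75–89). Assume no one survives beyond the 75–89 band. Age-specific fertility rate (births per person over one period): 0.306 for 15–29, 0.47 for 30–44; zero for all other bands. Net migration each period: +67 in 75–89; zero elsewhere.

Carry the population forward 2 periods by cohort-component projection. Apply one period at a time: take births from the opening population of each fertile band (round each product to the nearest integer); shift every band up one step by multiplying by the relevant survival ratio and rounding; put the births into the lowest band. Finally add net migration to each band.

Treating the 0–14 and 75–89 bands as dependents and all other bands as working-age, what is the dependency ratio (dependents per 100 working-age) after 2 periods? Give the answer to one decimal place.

68.1

— Period 1 —
Births: 270 × 0.306 = 83 ; 1200 × 0.47 = 564 ⇒ total 647
15–29: 830 × 0.964 = 800
30–44: 270 × 0.959 = 259
45–59: 1200 × 0.972 = 1166
60–74: 1560 × 0.951 = 1484
75–89: 880 × 0.97 = 854
Net migration: 75–89 + 67 → 921
Giving 647 / 800 / 259 / 1166 / 1484 / 921.
— Period 2 —
Births: 800 × 0.306 = 245 ; 259 × 0.47 = 122 ⇒ total 367
15–29: 647 × 0.964 = 624
30–44: 800 × 0.959 = 767
45–59: 259 × 0.972 = 252
60–74: 1166 × 0.951 = 1109
75–89: 1484 × 0.97 = 1439
Net migration: 75–89 + 67 → 1506
Giving 367 / 624 / 767 / 252 / 1109 / 1506.
Dependents (band 0–14 + band 75–89) = 367 + 1506 = 1873; working-age = 2752; ratio = 1873/2752 × 100 = 68.1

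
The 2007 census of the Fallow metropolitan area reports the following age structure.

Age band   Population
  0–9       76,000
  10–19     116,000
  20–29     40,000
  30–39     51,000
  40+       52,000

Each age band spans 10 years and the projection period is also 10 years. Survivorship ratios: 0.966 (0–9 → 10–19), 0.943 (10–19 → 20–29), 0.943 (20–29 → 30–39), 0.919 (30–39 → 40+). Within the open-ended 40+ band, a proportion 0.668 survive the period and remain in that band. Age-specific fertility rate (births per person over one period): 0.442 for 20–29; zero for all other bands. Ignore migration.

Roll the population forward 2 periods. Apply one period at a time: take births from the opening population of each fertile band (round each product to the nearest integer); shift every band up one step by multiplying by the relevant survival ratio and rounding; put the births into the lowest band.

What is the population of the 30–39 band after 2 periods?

103153

Call the bands 1 to 5, youngest first.
— Period 1 —
Births: 40000 × 0.442 = 17680
Band 2: 76000 × 0.966 = 73416
Band 3: 116000 × 0.943 = 109388
Band 4: 40000 × 0.943 = 37720
Band 5: 51000 × 0.919 + 52000 × 0.668 = 46869 + 34736 = 81605
End of period: [17680, 73416, 109388, 37720, 81605]
— Period 2 —
Births: 109388 × 0.442 = 48349
Band 2: 17680 × 0.966 = 17079
Band 3: 73416 × 0.943 = 69231
Band 4: 109388 × 0.943 = 103153
Band 5: 37720 × 0.919 + 81605 × 0.668 = 34665 + 54512 = 89177
End of period: [48349, 17079, 69231, 103153, 89177]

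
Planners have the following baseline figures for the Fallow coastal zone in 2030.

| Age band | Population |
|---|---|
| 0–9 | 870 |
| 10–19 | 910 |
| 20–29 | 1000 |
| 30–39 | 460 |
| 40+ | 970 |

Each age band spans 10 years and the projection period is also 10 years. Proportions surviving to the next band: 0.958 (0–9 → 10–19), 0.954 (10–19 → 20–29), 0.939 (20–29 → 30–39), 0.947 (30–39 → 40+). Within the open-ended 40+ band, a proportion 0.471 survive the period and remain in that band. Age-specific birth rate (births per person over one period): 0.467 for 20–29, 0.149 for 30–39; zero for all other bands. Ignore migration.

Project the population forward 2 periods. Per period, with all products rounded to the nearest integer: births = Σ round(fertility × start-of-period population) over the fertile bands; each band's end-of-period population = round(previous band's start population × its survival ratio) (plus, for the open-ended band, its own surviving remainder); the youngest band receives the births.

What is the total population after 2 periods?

3978

(Bands numbered youngest = 1 to oldest = 5.)
Period 1.
Births: 1000 × 0.467 = 467, 460 × 0.149 = 69 ⇒ total 536
Band 2: 870 × 0.958 = 833
Band 3: 910 × 0.954 = 868
Band 4: 1000 × 0.939 = 939
Band 5: 460 × 0.947 + 970 × 0.471 = 436 + 457 = 893
End of period: [536, 833, 868, 939, 893]
Period 2.
Births: 868 × 0.467 = 405, 939 × 0.149 = 140 ⇒ total 545
Band 2: 536 × 0.958 = 513
Band 3: 833 × 0.954 = 795
Band 4: 868 × 0.939 = 815
Band 5: 939 × 0.947 + 893 × 0.471 = 889 + 421 = 1310
End of period: [545, 513, 795, 815, 1310]
Total after period 2: 545 + 513 + 795 + 815 + 1310 = 3978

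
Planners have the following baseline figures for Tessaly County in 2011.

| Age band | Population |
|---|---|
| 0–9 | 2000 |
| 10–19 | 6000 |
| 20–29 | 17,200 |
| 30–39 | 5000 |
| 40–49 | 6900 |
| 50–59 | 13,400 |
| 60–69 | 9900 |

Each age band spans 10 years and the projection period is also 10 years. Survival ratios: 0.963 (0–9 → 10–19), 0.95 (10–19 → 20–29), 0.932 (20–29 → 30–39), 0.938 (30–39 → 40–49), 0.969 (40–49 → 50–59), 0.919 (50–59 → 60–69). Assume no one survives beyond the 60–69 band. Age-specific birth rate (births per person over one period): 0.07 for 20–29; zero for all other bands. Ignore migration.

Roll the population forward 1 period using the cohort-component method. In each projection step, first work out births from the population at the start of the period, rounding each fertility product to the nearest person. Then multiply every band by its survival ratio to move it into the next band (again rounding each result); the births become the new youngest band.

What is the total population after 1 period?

Numbering the bands 1..7 from youngest to oldest:
— Period 1 —
Births: 17200 × 0.07 = 1204
Band 2: 2000 × 0.963 = 1926
Band 3: 6000 × 0.95 = 5700
Band 4: 17200 × 0.932 = 16030
Band 5: 5000 × 0.938 = 4690
Band 6: 6900 × 0.969 = 6686
Band 7: 13400 × 0.919 = 12315
Population now: 0–9=1204, 10–19=1926, 20–29=5700, 30–39=16030, 40–49=4690, 50–59=6686, 60–69=12315
Total after period 1: 1204 + 1926 + 5700 + 16030 + 4690 + 6686 + 12315 = 48551

48551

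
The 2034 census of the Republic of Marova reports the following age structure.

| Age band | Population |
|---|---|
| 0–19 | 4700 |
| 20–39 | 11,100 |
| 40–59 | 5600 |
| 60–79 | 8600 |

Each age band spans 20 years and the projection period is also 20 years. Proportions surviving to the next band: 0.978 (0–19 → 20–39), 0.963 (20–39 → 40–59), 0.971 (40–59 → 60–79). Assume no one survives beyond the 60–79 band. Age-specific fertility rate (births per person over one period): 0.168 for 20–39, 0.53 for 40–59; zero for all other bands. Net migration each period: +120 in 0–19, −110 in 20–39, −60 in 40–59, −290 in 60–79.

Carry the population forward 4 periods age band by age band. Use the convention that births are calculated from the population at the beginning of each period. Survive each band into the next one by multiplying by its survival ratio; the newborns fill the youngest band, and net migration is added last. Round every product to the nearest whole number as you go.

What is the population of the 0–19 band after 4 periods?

[period 1]
Births: 11100 * 0.168 = 1865, 5600 * 0.53 = 2968 → total 4833
20–39: 4700 * 0.978 = 4597
40–59: 11100 * 0.963 = 10689
60–79: 5600 * 0.971 = 5438
Net migration: 0–19 + 120 → 4953; 20–39 − 110 → 4487; 40–59 − 60 → 10629; 60–79 − 290 → 5148
Population now: 0–19=4953, 20–39=4487, 40–59=10629, 60–79=5148
[period 2]
Births: 4487 * 0.168 = 754, 10629 * 0.53 = 5633 → total 6387
20–39: 4953 * 0.978 = 4844
40–59: 4487 * 0.963 = 4321
60–79: 10629 * 0.971 = 10321
Net migration: 0–19 + 120 → 6507; 20–39 − 110 → 4734; 40–59 − 60 → 4261; 60–79 − 290 → 10031
Population now: 0–19=6507, 20–39=4734, 40–59=4261, 60–79=10031
[period 3]
Births: 4734 * 0.168 = 795, 4261 * 0.53 = 2258 → total 3053
20–39: 6507 * 0.978 = 6364
40–59: 4734 * 0.963 = 4559
60–79: 4261 * 0.971 = 4137
Net migration: 0–19 + 120 → 3173; 20–39 − 110 → 6254; 40–59 − 60 → 4499; 60–79 − 290 → 3847
Population now: 0–19=3173, 20–39=6254, 40–59=4499, 60–79=3847
[period 4]
Births: 6254 * 0.168 = 1051, 4499 * 0.53 = 2384 → total 3435
20–39: 3173 * 0.978 = 3103
40–59: 6254 * 0.963 = 6023
60–79: 4499 * 0.971 = 4369
Net migration: 0–19 + 120 → 3555; 20–39 − 110 → 2993; 40–59 − 60 → 5963; 60–79 − 290 → 4079
Population now: 0–19=3555, 20–39=2993, 40–59=5963, 60–79=4079

3555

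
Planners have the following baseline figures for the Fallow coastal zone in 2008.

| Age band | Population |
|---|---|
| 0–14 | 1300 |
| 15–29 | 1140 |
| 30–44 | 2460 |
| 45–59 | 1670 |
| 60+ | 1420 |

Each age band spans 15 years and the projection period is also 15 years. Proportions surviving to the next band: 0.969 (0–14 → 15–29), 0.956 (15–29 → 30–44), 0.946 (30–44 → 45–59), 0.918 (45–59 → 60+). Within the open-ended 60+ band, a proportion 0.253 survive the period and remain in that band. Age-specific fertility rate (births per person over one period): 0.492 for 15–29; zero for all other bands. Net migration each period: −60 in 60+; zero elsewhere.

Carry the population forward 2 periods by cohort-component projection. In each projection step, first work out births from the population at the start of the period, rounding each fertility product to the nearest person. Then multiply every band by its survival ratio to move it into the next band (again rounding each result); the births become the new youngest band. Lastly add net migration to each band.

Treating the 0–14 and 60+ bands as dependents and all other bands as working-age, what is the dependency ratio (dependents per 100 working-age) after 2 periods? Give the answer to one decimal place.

113.6

Numbering the groups 1..5 from youngest to oldest:
Period 1:
Births: 1140 × 0.492 = 561
Group 2: 1300 × 0.969 = 1260
Group 3: 1140 × 0.956 = 1090
Group 4: 2460 × 0.946 = 2327
Group 5: 1670 × 0.918 + 1420 × 0.253 = 1533 + 359 = 1892
Net migration: Group 5 − 60 → 1832
Giving 561 / 1260 / 1090 / 2327 / 1832.
Period 2:
Births: 1260 × 0.492 = 620
Group 2: 561 × 0.969 = 544
Group 3: 1260 × 0.956 = 1205
Group 4: 1090 × 0.946 = 1031
Group 5: 2327 × 0.918 + 1832 × 0.253 = 2136 + 463 = 2599
Net migration: Group 5 − 60 → 2539
Giving 620 / 544 / 1205 / 1031 / 2539.
Dependents (band 0–14 + band 60+) = 620 + 2539 = 3159; working-age = 2780; ratio = 3159/2780 × 100 = 113.6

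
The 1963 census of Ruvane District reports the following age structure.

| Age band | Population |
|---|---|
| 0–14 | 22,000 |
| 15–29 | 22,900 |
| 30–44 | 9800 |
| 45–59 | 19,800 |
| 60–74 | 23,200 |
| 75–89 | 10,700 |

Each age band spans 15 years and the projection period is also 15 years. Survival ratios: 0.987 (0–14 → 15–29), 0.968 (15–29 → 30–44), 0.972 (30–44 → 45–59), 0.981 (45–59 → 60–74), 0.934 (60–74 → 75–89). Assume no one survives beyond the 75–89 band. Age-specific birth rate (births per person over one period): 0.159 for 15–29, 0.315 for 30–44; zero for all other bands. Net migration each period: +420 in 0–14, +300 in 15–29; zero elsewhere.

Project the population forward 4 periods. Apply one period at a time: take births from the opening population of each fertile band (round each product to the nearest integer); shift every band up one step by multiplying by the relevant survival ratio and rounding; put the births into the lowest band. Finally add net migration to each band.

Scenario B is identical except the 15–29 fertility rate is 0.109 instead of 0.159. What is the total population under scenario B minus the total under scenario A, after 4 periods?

-3615

[period 1]
Births: 22900 * 0.159 = 3641  |  9800 * 0.315 = 3087 → total 6728
15–29: 22000 * 0.987 = 21714
30–44: 22900 * 0.968 = 22167
45–59: 9800 * 0.972 = 9526
60–74: 19800 * 0.981 = 19424
75–89: 23200 * 0.934 = 21669
Net migration: 0–14 + 420 → 7148; 15–29 + 300 → 22014
Population now: 0–14=7148, 15–29=22014, 30–44=22167, 45–59=9526, 60–74=19424, 75–89=21669
[period 2]
Births: 22014 * 0.159 = 3500  |  22167 * 0.315 = 6983 → total 10483
15–29: 7148 * 0.987 = 7055
30–44: 22014 * 0.968 = 21310
45–59: 22167 * 0.972 = 21546
60–74: 9526 * 0.981 = 9345
75–89: 19424 * 0.934 = 18142
Net migration: 0–14 + 420 → 10903; 15–29 + 300 → 7355
Population now: 0–14=10903, 15–29=7355, 30–44=21310, 45–59=21546, 60–74=9345, 75–89=18142
[period 3]
Births: 7355 * 0.159 = 1169  |  21310 * 0.315 = 6713 → total 7882
15–29: 10903 * 0.987 = 10761
30–44: 7355 * 0.968 = 7120
45–59: 21310 * 0.972 = 20713
60–74: 21546 * 0.981 = 21137
75–89: 9345 * 0.934 = 8728
Net migration: 0–14 + 420 → 8302; 15–29 + 300 → 11061
Population now: 0–14=8302, 15–29=11061, 30–44=7120, 45–59=20713, 60–74=21137, 75–89=8728
[period 4]
Births: 11061 * 0.159 = 1759  |  7120 * 0.315 = 2243 → total 4002
15–29: 8302 * 0.987 = 8194
30–44: 11061 * 0.968 = 10707
45–59: 7120 * 0.972 = 6921
60–74: 20713 * 0.981 = 20319
75–89: 21137 * 0.934 = 19742
Net migration: 0–14 + 420 → 4422; 15–29 + 300 → 8494
Population now: 0–14=4422, 15–29=8494, 30–44=10707, 45–59=6921, 60–74=20319, 75–89=19742
Scenario A total after 4 periods: 70605
Scenario B projection —
[period 1]
Births: 22900 * 0.109 = 2496  |  9800 * 0.315 = 3087 → total 5583
15–29: 22000 * 0.987 = 21714
30–44: 22900 * 0.968 = 22167
45–59: 9800 * 0.972 = 9526
60–74: 19800 * 0.981 = 19424
75–89: 23200 * 0.934 = 21669
Net migration: 0–14 + 420 → 6003; 15–29 + 300 → 22014
Population now: 0–14=6003, 15–29=22014, 30–44=22167, 45–59=9526, 60–74=19424, 75–89=21669
[period 2]
Births: 22014 * 0.109 = 2400  |  22167 * 0.315 = 6983 → total 9383
15–29: 6003 * 0.987 = 5925
30–44: 22014 * 0.968 = 21310
45–59: 22167 * 0.972 = 21546
60–74: 9526 * 0.981 = 9345
75–89: 19424 * 0.934 = 18142
Net migration: 0–14 + 420 → 9803; 15–29 + 300 → 6225
Population now: 0–14=9803, 15–29=6225, 30–44=21310, 45–59=21546, 60–74=9345, 75–89=18142
[period 3]
Births: 6225 * 0.109 = 679  |  21310 * 0.315 = 6713 → total 7392
15–29: 9803 * 0.987 = 9676
30–44: 6225 * 0.968 = 6026
45–59: 21310 * 0.972 = 20713
60–74: 21546 * 0.981 = 21137
75–89: 9345 * 0.934 = 8728
Net migration: 0–14 + 420 → 7812; 15–29 + 300 → 9976
Population now: 0–14=7812, 15–29=9976, 30–44=6026, 45–59=20713, 60–74=21137, 75–89=8728
[period 4]
Births: 9976 * 0.109 = 1087  |  6026 * 0.315 = 1898 → total 2985
15–29: 7812 * 0.987 = 7710
30–44: 9976 * 0.968 = 9657
45–59: 6026 * 0.972 = 5857
60–74: 20713 * 0.981 = 20319
75–89: 21137 * 0.934 = 19742
Net migration: 0–14 + 420 → 3405; 15–29 + 300 → 8010
Population now: 0–14=3405, 15–29=8010, 30–44=9657, 45–59=5857, 60–74=20319, 75–89=19742
Scenario B total after 4 periods: 66990
Difference B − A = 66990 − 70605 = -3615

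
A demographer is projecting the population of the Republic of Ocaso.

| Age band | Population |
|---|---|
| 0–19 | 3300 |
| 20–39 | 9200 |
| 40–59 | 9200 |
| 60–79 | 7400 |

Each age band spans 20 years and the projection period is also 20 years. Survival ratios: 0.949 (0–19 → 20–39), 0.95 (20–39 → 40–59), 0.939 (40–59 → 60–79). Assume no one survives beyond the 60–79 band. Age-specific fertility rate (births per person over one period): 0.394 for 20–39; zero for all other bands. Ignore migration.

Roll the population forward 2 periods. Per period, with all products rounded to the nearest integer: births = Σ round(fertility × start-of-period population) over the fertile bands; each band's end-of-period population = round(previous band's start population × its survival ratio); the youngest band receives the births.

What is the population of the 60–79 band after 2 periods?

8207

[period 1]
Births: 9200 × 0.394 = 3625
20–39: 3300 × 0.949 = 3132
40–59: 9200 × 0.95 = 8740
60–79: 9200 × 0.939 = 8639
Giving 3625 / 3132 / 8740 / 8639.
[period 2]
Births: 3132 × 0.394 = 1234
20–39: 3625 × 0.949 = 3440
40–59: 3132 × 0.95 = 2975
60–79: 8740 × 0.939 = 8207
Giving 1234 / 3440 / 2975 / 8207.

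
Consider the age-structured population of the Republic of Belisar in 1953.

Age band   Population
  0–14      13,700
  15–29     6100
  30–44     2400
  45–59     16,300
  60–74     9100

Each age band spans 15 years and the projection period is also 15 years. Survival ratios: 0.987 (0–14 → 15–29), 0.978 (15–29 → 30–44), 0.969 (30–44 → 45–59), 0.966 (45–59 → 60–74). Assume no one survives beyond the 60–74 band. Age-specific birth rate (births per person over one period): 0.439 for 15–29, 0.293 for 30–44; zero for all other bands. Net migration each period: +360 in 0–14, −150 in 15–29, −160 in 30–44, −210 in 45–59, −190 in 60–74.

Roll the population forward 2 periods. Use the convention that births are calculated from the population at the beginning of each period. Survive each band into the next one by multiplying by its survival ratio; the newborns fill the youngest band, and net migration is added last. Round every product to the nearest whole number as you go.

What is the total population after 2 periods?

31661

Numbering the bands 1..5 from youngest to oldest:
— Period 1 —
Births: 6100 * 0.439 = 2678, 2400 * 0.293 = 703 → 3381
Band 2: 13700 * 0.987 = 13522
Band 3: 6100 * 0.978 = 5966
Band 4: 2400 * 0.969 = 2326
Band 5: 16300 * 0.966 = 15746
Net migration: Band 1 + 360 → 3741; Band 2 − 150 → 13372; Band 3 − 160 → 5806; Band 4 − 210 → 2116; Band 5 − 190 → 15556
Giving 3741 / 13372 / 5806 / 2116 / 15556.
— Period 2 —
Births: 13372 * 0.439 = 5870, 5806 * 0.293 = 1701 → 7571
Band 2: 3741 * 0.987 = 3692
Band 3: 13372 * 0.978 = 13078
Band 4: 5806 * 0.969 = 5626
Band 5: 2116 * 0.966 = 2044
Net migration: Band 1 + 360 → 7931; Band 2 − 150 → 3542; Band 3 − 160 → 12918; Band 4 − 210 → 5416; Band 5 − 190 → 1854
Giving 7931 / 3542 / 12918 / 5416 / 1854.
Total after period 2: 7931 + 3542 + 12918 + 5416 + 1854 = 31661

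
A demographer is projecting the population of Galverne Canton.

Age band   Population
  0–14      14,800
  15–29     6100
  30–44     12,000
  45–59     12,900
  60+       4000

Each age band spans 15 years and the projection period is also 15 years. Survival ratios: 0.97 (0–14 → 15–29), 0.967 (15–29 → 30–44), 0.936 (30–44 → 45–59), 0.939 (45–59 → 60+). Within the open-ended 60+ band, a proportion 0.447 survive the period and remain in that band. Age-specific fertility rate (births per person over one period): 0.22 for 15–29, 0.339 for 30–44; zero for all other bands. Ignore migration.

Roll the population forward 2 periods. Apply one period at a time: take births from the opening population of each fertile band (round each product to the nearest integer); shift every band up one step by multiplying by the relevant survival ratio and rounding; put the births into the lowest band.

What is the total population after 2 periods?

46570

After projecting period 1:
Births: 6100 * 0.22 = 1342, 12000 * 0.339 = 4068 — total 5410
15–29: 14800 * 0.97 = 14356
30–44: 6100 * 0.967 = 5899
45–59: 12000 * 0.936 = 11232
60+: 12900 * 0.939 + 4000 * 0.447 = 12113 + 1788 = 13901
End of period: [5410, 14356, 5899, 11232, 13901]
After projecting period 2:
Births: 14356 * 0.22 = 3158, 5899 * 0.339 = 2000 — total 5158
15–29: 5410 * 0.97 = 5248
30–44: 14356 * 0.967 = 13882
45–59: 5899 * 0.936 = 5521
60+: 11232 * 0.939 + 13901 * 0.447 = 10547 + 6214 = 16761
End of period: [5158, 5248, 13882, 5521, 16761]
Total after period 2: 5158 + 5248 + 13882 + 5521 + 16761 = 46570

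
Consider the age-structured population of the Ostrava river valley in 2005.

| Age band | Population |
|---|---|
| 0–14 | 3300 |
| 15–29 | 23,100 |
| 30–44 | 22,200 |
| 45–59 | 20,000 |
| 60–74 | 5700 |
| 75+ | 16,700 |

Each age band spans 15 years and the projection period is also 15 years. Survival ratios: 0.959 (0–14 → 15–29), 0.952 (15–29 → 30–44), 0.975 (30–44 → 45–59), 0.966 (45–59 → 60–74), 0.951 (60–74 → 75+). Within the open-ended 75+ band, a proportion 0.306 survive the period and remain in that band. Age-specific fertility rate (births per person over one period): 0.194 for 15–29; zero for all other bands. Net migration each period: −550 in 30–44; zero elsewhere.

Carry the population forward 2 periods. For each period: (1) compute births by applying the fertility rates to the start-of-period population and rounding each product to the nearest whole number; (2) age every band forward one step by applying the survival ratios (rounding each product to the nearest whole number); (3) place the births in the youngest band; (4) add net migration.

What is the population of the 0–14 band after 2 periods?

614

— Period 1 —
Births: 23100 × 0.194 = 4481
15–29: 3300 × 0.959 = 3165
30–44: 23100 × 0.952 = 21991
45–59: 22200 × 0.975 = 21645
60–74: 20000 × 0.966 = 19320
75+: 5700 × 0.951 + 16700 × 0.306 = 5421 + 5110 = 10531
Net migration: 30–44 − 550 → 21441
End of period: [4481, 3165, 21441, 21645, 19320, 10531]
— Period 2 —
Births: 3165 × 0.194 = 614
15–29: 4481 × 0.959 = 4297
30–44: 3165 × 0.952 = 3013
45–59: 21441 × 0.975 = 20905
60–74: 21645 × 0.966 = 20909
75+: 19320 × 0.951 + 10531 × 0.306 = 18373 + 3222 = 21595
Net migration: 30–44 − 550 → 2463
End of period: [614, 4297, 2463, 20905, 20909, 21595]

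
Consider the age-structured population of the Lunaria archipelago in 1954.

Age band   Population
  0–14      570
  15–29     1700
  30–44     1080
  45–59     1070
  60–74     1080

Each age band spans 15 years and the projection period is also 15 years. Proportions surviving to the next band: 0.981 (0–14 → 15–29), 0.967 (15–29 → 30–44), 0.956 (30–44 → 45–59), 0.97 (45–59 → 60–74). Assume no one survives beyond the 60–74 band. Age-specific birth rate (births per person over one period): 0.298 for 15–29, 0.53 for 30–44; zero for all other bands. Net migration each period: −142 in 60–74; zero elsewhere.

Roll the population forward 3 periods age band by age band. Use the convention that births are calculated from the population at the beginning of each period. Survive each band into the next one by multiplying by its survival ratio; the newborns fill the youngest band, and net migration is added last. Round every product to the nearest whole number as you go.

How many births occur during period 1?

1079

[period 1]
Births: 1700 * 0.298 = 507, 1080 * 0.53 = 572 → 1079
15–29: 570 * 0.981 = 559
30–44: 1700 * 0.967 = 1644
45–59: 1080 * 0.956 = 1032
60–74: 1070 * 0.97 = 1038
Net migration: 60–74 − 142 → 896
End of period: [1079, 559, 1644, 1032, 896]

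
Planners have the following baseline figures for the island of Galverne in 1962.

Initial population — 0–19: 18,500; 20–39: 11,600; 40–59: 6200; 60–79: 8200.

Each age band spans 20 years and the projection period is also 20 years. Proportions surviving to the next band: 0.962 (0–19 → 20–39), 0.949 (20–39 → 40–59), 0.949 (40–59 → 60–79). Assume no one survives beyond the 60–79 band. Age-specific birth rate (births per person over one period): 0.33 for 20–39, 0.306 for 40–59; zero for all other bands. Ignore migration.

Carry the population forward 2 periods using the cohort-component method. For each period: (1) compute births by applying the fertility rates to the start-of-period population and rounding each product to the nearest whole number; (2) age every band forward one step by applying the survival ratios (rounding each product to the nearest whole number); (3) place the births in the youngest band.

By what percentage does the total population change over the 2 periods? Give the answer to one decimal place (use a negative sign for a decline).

Numbering the groups 1..4 from youngest to oldest:
Period 1.
Births: 11600 × 0.33 = 3828 ; 6200 × 0.306 = 1897 → total 5725
Group 2: 18500 × 0.962 = 17797
Group 3: 11600 × 0.949 = 11008
Group 4: 6200 × 0.949 = 5884
End of period: [5725, 17797, 11008, 5884]
Period 2.
Births: 17797 × 0.33 = 5873 ; 11008 × 0.306 = 3368 → total 9241
Group 2: 5725 × 0.962 = 5507
Group 3: 17797 × 0.949 = 16889
Group 4: 11008 × 0.949 = 10447
End of period: [9241, 5507, 16889, 10447]
Total: 44500 → 42084; change = -2416; percentage change = -5.4%

-5.4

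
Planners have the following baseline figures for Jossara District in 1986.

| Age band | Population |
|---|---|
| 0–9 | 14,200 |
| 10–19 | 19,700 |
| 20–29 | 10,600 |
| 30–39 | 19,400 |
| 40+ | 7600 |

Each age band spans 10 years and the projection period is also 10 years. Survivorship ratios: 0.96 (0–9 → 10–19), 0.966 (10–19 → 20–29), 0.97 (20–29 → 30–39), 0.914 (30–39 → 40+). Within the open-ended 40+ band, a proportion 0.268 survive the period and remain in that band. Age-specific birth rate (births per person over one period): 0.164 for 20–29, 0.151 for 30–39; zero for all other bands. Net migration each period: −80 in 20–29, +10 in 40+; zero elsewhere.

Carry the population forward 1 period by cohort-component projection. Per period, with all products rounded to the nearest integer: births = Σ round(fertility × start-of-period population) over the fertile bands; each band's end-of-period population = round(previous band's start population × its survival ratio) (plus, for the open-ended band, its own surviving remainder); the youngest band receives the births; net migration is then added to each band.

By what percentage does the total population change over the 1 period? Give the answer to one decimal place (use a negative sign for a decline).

-5.9

— Period 1 —
Births: 10600 × 0.164 = 1738, 19400 × 0.151 = 2929 ⇒ total 4667
10–19: 14200 × 0.96 = 13632
20–29: 19700 × 0.966 = 19030
30–39: 10600 × 0.97 = 10282
40+: 19400 × 0.914 + 7600 × 0.268 = 17732 + 2037 = 19769
Net migration: 20–29 − 80 → 18950; 40+ + 10 → 19779
Giving 4667 / 13632 / 18950 / 10282 / 19779.
Total: 71500 → 67310; change = -4190; percentage change = -5.9%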